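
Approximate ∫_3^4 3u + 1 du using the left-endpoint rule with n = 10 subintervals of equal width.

Δu = (4 − 3)/10 = 0.1.
Left endpoints: 3, 3.1, 3.2, 3.3, 3.4, 3.5, 3.6, 3.7, 3.8, 3.9.
f(3) = 10, f(3.1) = 10.3, f(3.2) = 10.6, f(3.3) = 10.9, f(3.4) = 11.2, f(3.5) = 11.5, f(3.6) = 11.8, f(3.7) = 12.1, f(3.8) = 12.4, f(3.9) = 12.7.
Sum = Δu · [f(3) + f(3.1) + f(3.2) + ...].
Sum = 11.35.

11.35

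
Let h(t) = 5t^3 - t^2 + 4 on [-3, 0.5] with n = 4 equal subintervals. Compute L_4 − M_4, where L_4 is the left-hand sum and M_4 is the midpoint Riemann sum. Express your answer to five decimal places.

-76.39502

L_4 ≈ -168.1982422.
M_4 ≈ -91.8032227.
L_4 − M_4 ≈ -76.39502.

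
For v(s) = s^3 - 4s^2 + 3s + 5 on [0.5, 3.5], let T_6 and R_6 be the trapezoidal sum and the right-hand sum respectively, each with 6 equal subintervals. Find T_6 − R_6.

T_6 = 13.75.
R_6 = 14.6875.
T_6 − R_6 = -0.9375.

-0.9375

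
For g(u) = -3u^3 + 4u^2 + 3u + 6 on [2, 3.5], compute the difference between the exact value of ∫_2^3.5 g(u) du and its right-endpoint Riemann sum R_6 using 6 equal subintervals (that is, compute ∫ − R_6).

8.71484375

Exact integral: ∫_2^3.5 g(u) du = -32.671875.
R_6 = -41.38671875.
Error = -32.671875 − (-41.38671875) = 8.71484375.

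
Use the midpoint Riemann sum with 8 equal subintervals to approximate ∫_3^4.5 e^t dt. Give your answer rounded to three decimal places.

Δt = (4.5 − 3)/8 = 0.1875.
Midpoints: 3.09375, 3.28125, 3.46875, 3.65625, 3.84375, 4.03125, 4.21875, 4.40625.
f(3.09375) ≈ 22.060, f(3.28125) ≈ 26.609, f(3.46875) ≈ 32.097, f(3.65625) ≈ 38.716, f(3.84375) ≈ 46.700, f(4.03125) ≈ 56.331, f(4.21875) ≈ 67.948, f(4.40625) ≈ 81.962.
Sum = Δt · [f(3.09375) + f(3.28125) + f(3.46875) + ...].
Sum ≈ 69.829.

69.829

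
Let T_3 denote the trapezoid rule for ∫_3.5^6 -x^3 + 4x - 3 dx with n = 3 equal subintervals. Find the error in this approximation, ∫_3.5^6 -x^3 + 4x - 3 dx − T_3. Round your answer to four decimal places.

4.1233

Exact integral: ∫_3.5^6 f(x) dx = -246.484375.
T_3 ≈ -250.607639.
Error ≈ -246.484375 − (-250.607639) ≈ 4.1233.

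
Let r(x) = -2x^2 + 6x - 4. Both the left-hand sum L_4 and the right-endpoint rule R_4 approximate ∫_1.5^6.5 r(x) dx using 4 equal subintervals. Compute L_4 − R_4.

62.5

L_4 = -52.1875.
R_4 = -114.6875.
L_4 − R_4 = 62.5.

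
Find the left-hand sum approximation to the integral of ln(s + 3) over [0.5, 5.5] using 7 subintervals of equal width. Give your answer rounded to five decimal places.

8.48187

Δs = (5.5 − 0.5)/7 = 5/7.
Left endpoints: 0.5, 17/14, 27/14, 37/14, 47/14, 57/14, 67/14.
f(0.5) ≈ 1.25276, f(17/14) ≈ 1.43848, f(27/14) ≈ 1.59505, f(37/14) ≈ 1.73039, f(47/14) ≈ 1.84958, f(57/14) ≈ 1.95606, f(67/14) ≈ 2.05229.
Sum = Δs · [f(0.5) + f(17/14) + f(27/14) + ...].
Sum ≈ 8.48187.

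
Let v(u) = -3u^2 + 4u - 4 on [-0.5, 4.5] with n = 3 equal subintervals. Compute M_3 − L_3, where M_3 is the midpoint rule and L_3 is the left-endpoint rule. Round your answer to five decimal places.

-22.91667

M_3 ≈ -67.7777778.
L_3 ≈ -44.8611111.
M_3 − L_3 ≈ -22.91667.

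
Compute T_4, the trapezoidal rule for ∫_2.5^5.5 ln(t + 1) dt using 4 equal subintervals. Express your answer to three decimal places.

4.776

Δt = (5.5 − 2.5)/4 = 0.75.
f(2.5) ≈ 1.253, f(3.25) ≈ 1.447, f(4) ≈ 1.609, f(4.75) ≈ 1.749, f(5.5) ≈ 1.872.
T_4 = (Δt/2)·[f(t_0) + 2f(t_1) + 2f(t_2) + 2f(t_3) + f(t_4)].
Sum ≈ 4.776.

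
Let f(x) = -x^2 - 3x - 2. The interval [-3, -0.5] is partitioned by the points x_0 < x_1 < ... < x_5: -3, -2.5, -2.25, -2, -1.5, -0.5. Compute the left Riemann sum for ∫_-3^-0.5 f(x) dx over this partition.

Subinterval widths: 0.5, 0.25, 0.25, 0.5, 1.
Left endpoints: -3, -2.5, -2.25, -2, -1.5.
f(-3) = -2, f(-2.5) = -0.75, f(-2.25) = -0.3125, f(-2) = 0, f(-1.5) = 0.25.
Sum = Σ Δx_i · f(x_i).
Sum = -1.015625.

-1.015625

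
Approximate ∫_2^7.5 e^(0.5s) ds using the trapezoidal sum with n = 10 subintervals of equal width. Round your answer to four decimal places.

Δs = (7.5 − 2)/10 = 0.55.
f(2) ≈ 2.7183, f(2.55) ≈ 3.5787, f(3.1) ≈ 4.7115, f(3.65) ≈ 6.2028, f(4.2) ≈ 8.1662, f(4.75) ≈ 10.7510, f(5.3) ≈ 14.1540, f(5.85) ≈ 18.6342, f(6.4) ≈ 24.5325, f(6.95) ≈ 32.2978, f(7.5) ≈ 42.5211.
T_10 = (Δs/2)·[f(s_0) + 2f(s_1) + ... + 2f(s_{9}) + f(s_10)].
Sum ≈ 80.1067.

80.1067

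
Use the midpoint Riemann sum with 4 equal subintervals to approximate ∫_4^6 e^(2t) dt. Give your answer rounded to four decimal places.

Δt = (6 − 4)/4 = 0.5.
Midpoints: 4.25, 4.75, 5.25, 5.75.
f(4.25) ≈ 4914.7688, f(4.75) ≈ 13359.7268, f(5.25) ≈ 36315.5027, f(5.75) ≈ 98715.7710.
Sum = Δt · [f(4.25) + f(4.75) + f(5.25) + f(5.75)].
Sum ≈ 76652.8847.

76652.8847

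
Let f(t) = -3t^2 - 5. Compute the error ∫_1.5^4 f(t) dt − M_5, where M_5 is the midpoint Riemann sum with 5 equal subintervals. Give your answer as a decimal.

Exact integral: ∫_1.5^4 f(t) dt = -73.125.
M_5 = -72.96875.
Error = -73.125 − (-72.96875) = -0.15625.

-0.15625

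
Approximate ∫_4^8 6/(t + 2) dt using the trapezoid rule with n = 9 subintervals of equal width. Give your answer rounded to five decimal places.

3.06671

Δt = (8 − 4)/9 = 4/9.
f(4) = 1, f(40/9) = 27/29, f(44/9) = 27/31, f(16/3) = 9/11, f(52/9) = 27/35, f(56/9) = 27/37, f(20/3) = 9/13, f(64/9) = 27/41, f(68/9) = 27/43, f(8) = 0.6.
T_9 = (Δt/2)·[f(t_0) + 2f(t_1) + ... + 2f(t_{8}) + f(t_9)].
Sum ≈ 3.06671.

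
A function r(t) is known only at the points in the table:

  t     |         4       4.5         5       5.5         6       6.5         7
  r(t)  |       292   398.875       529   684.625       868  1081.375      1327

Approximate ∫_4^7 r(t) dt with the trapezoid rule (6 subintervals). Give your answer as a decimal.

Δt = 0.5.
T_6 = (0.5/2)·[292 + 2·398.875 + 2·529 + 2·684.625 + 2·868 + 2·1081.375 + 1327] = 2185.6875.

2185.6875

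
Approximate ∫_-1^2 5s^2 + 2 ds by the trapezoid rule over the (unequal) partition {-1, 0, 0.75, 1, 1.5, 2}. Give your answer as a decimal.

22.40625

Subinterval widths: 1, 0.75, 0.25, 0.5, 0.5.
f(-1) = 7, f(0) = 2, f(0.75) = 4.8125, f(1) = 7, f(1.5) = 13.25, f(2) = 22.
On each subinterval the trapezoid contributes (Δs_i/2)·[f(s_{i-1}) + f(s_i)].
Sum = 22.40625.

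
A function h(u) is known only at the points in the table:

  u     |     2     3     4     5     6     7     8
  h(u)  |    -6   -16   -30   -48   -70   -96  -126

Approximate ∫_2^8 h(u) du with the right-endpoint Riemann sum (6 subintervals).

Δu = 1.
Sum = 1·[(-16) + (-30) + (-48) + (-70) + (-96) + (-126)] = -386.

-386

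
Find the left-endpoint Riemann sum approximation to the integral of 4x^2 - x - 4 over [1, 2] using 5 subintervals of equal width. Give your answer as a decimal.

Δx = (2 − 1)/5 = 0.2.
Left endpoints: 1, 1.2, 1.4, 1.6, 1.8.
f(1) = -1, f(1.2) = 0.56, f(1.4) = 2.44, f(1.6) = 4.64, f(1.8) = 7.16.
Sum = Δx · [f(1) + f(1.2) + f(1.4) + f(1.6) + f(1.8)].
Sum = 2.76.

2.76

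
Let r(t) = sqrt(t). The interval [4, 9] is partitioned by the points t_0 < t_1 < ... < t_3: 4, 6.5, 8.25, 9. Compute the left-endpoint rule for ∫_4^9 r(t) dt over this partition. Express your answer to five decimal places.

Subinterval widths: 2.5, 1.75, 0.75.
Left endpoints: 4, 6.5, 8.25.
r(4) ≈ 2.00000, r(6.5) ≈ 2.54951, r(8.25) ≈ 2.87228.
Sum = Σ Δt_i · r(t_i).
Sum ≈ 11.61585.

11.61585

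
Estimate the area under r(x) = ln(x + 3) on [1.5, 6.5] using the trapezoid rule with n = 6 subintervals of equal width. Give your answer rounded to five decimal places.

9.61217

Δx = (6.5 − 1.5)/6 = 5/6.
r(1.5) ≈ 1.50408, r(7/3) ≈ 1.67398, r(19/6) ≈ 1.81916, r(4) ≈ 1.94591, r(29/6) ≈ 2.05839, r(17/3) ≈ 2.15948, r(6.5) ≈ 2.25129.
T_6 = (Δx/2)·[r(x_0) + 2r(x_1) + ... + 2r(x_{5}) + r(x_6)].
Sum ≈ 9.61217.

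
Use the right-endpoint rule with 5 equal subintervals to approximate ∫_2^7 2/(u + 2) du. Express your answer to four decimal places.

1.4913

Δu = (7 − 2)/5 = 1.
Right endpoints: 3, 4, 5, 6, 7.
f(3) = 0.4, f(4) = 1/3, f(5) = 2/7, f(6) = 0.25, f(7) = 2/9.
Sum = Δu · [f(3) + f(4) + f(5) + f(6) + f(7)].
Sum ≈ 1.4913.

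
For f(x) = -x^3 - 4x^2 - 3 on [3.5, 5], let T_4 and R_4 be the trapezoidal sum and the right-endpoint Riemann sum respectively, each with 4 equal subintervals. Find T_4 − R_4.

24.9609375

T_4 ≈ -233.3232422.
R_4 ≈ -258.2841797.
T_4 − R_4 = 24.9609375.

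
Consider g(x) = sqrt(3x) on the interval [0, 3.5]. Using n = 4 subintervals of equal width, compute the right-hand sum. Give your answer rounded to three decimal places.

8.713

Δx = (3.5 − 0)/4 = 0.875.
Right endpoints: 0.875, 1.75, 2.625, 3.5.
g(0.875) ≈ 1.620, g(1.75) ≈ 2.291, g(2.625) ≈ 2.806, g(3.5) ≈ 3.240.
Sum = Δx · [g(0.875) + g(1.75) + g(2.625) + g(3.5)].
Sum ≈ 8.713.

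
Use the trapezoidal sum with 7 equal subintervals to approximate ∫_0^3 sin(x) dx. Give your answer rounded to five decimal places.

1.95944

Δx = (3 − 0)/7 = 3/7.
f(0) ≈ 0.00000, f(3/7) ≈ 0.41557, f(6/7) ≈ 0.75598, f(9/7) ≈ 0.95964, f(12/7) ≈ 0.98972, f(15/7) ≈ 0.84079, f(18/7) ≈ 0.53977, f(3) ≈ 0.14112.
T_7 = (Δx/2)·[f(x_0) + 2f(x_1) + ... + 2f(x_{6}) + f(x_7)].
Sum ≈ 1.95944.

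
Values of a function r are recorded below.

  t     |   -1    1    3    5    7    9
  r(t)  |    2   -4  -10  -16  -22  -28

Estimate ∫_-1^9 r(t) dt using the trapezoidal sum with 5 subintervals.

Δt = 2.
T_5 = (2/2)·[2 + 2·(-4) + 2·(-10) + 2·(-16) + 2·(-22) + (-28)] = -130.

-130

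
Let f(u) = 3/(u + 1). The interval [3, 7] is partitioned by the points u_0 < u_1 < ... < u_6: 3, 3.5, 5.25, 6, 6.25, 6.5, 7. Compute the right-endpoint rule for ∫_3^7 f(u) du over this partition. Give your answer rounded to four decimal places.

1.8857

Subinterval widths: 0.5, 1.75, 0.75, 0.25, 0.25, 0.5.
Right endpoints: 3.5, 5.25, 6, 6.25, 6.5, 7.
f(3.5) = 2/3, f(5.25) = 0.48, f(6) = 3/7, f(6.25) = 12/29, f(6.5) = 0.4, f(7) = 0.375.
Sum = Σ Δu_i · f(u_i).
Sum ≈ 1.8857.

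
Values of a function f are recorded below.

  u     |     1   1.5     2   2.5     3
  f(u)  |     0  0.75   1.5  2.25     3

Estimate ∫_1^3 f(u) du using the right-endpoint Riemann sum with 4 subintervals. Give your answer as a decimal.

Δu = 0.5.
Sum = 0.5·[0.75 + 1.5 + 2.25 + 3] = 3.75.

3.75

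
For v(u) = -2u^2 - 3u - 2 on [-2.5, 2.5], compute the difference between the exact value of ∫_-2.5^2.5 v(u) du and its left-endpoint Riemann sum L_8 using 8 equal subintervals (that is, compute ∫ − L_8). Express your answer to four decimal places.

Exact integral: ∫_-2.5^2.5 v(u) du ≈ -30.833333.
L_8 = -26.796875.
Error ≈ -30.833333 − (-26.796875) ≈ -4.0365.

-4.0365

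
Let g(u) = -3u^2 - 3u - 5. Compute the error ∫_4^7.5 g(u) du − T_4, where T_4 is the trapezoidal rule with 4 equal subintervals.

Exact integral: ∫_4^7.5 g(u) du = -435.75.
T_4 = -437.08984375.
Error = -435.75 − (-437.08984375) = 1.33984375.

1.33984375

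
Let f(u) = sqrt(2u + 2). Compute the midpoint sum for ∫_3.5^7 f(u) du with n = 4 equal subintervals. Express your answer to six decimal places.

12.335985

Δu = (7 − 3.5)/4 = 0.875.
Midpoints: 3.9375, 4.8125, 5.6875, 6.5625.
f(3.9375) ≈ 3.142451, f(4.8125) ≈ 3.409545, f(5.6875) ≈ 3.657185, f(6.5625) ≈ 3.889087.
Sum = Δu · [f(3.9375) + f(4.8125) + f(5.6875) + f(6.5625)].
Sum ≈ 12.335985.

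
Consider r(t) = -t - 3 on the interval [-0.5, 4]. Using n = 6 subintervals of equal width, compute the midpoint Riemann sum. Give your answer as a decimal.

Δt = (4 − (-0.5))/6 = 0.75.
Midpoints: -0.125, 0.625, 1.375, 2.125, 2.875, 3.625.
r(-0.125) = -2.875, r(0.625) = -3.625, r(1.375) = -4.375, r(2.125) = -5.125, r(2.875) = -5.875, r(3.625) = -6.625.
Sum = Δt · [r(-0.125) + r(0.625) + r(1.375) + ...].
Sum = -21.375.

-21.375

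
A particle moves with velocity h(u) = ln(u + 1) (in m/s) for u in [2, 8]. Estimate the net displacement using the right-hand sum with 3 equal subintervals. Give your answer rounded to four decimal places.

Δu = (8 − 2)/3 = 2.
Right endpoints: 4, 6, 8.
h(4) ≈ 1.6094, h(6) ≈ 1.9459, h(8) ≈ 2.1972.
Sum = Δu · [h(4) + h(6) + h(8)].
Sum ≈ 11.5051.

11.5051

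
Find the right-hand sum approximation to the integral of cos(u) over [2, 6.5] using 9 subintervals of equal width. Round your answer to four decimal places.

Δu = (6.5 − 2)/9 = 0.5.
Right endpoints: 2.5, 3, 3.5, 4, 4.5, 5, 5.5, 6, 6.5.
f(2.5) ≈ -0.8011, f(3) ≈ -0.9900, f(3.5) ≈ -0.9365, f(4) ≈ -0.6536, f(4.5) ≈ -0.2108, f(5) ≈ 0.2837, f(5.5) ≈ 0.7087, f(6) ≈ 0.9602, f(6.5) ≈ 0.9766.
Sum = Δu · [f(2.5) + f(3) + f(3.5) + ...].
Sum ≈ -0.3315.

-0.3315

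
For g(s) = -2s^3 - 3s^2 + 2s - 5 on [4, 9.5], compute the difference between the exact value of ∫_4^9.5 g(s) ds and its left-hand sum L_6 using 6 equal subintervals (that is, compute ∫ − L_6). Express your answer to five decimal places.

Exact integral: ∫_4^9.5 g(s) ds = -4691.15625.
L_6 ≈ -3900.3498264.
Error ≈ -4691.15625 − (-3900.3498264) ≈ -790.80642.

-790.80642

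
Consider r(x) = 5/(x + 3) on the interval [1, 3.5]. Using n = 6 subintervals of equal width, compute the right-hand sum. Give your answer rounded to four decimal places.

Δx = (3.5 − 1)/6 = 5/12.
Right endpoints: 17/12, 11/6, 2.25, 8/3, 37/12, 3.5.
r(17/12) = 60/53, r(11/6) = 30/29, r(2.25) = 20/21, r(8/3) = 15/17, r(37/12) = 60/73, r(3.5) = 10/13.
Sum = Δx · [r(17/12) + r(11/6) + r(2.25) + ...].
Sum ≈ 2.3302.

2.3302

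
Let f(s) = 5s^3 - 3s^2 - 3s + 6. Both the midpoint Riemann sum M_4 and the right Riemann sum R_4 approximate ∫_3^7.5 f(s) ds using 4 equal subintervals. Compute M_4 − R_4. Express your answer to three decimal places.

-1131.113

M_4 ≈ 3379.12646.
R_4 ≈ 4510.23926.
M_4 − R_4 ≈ -1131.113.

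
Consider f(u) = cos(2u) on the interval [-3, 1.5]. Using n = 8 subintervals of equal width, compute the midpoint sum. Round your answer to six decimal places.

-0.072933

Δu = (1.5 − (-3))/8 = 0.5625.
Midpoints: -2.71875, -2.15625, -1.59375, -1.03125, -0.46875, 0.09375, 0.65625, 1.21875.
f(-2.71875) ≈ 0.663219, f(-2.15625) ≈ -0.389316, f(-1.59375) ≈ -0.998946, f(-1.03125) ≈ -0.472128, f(-0.46875) ≈ 0.591805, f(0.09375) ≈ 0.982473, f(0.65625) ≈ 0.255434, f(1.21875) ≈ -0.762199.
Sum = Δu · [f(-2.71875) + f(-2.15625) + f(-1.59375) + ...].
Sum ≈ -0.072933.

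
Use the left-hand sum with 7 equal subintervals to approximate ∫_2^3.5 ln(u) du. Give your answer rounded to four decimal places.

1.4376

Δu = (3.5 − 2)/7 = 3/14.
Left endpoints: 2, 31/14, 17/7, 37/14, 20/7, 43/14, 23/7.
f(2) ≈ 0.6931, f(31/14) ≈ 0.7949, f(17/7) ≈ 0.8873, f(37/14) ≈ 0.9719, f(20/7) ≈ 1.0498, f(43/14) ≈ 1.1221, f(23/7) ≈ 1.1896.
Sum = Δu · [f(2) + f(31/14) + f(17/7) + ...].
Sum ≈ 1.4376.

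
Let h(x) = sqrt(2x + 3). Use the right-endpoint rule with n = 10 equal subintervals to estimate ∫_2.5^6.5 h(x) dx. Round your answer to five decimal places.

14.02380

Δx = (6.5 − 2.5)/10 = 0.4.
Right endpoints: 2.9, 3.3, 3.7, 4.1, 4.5, 4.9, 5.3, 5.7, 6.1, 6.5.
h(2.9) ≈ 2.96648, h(3.3) ≈ 3.09839, h(3.7) ≈ 3.22490, h(4.1) ≈ 3.34664, h(4.5) ≈ 3.46410, h(4.9) ≈ 3.57771, h(5.3) ≈ 3.68782, h(5.7) ≈ 3.79473, h(6.1) ≈ 3.89872, h(6.5) ≈ 4.00000.
Sum = Δx · [h(2.9) + h(3.3) + h(3.7) + ...].
Sum ≈ 14.02380.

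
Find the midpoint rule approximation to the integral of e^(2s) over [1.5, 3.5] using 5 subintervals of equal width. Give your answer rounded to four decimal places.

Δs = (3.5 − 1.5)/5 = 0.4.
Midpoints: 1.7, 2.1, 2.5, 2.9, 3.3.
f(1.7) ≈ 29.9641, f(2.1) ≈ 66.6863, f(2.5) ≈ 148.4132, f(2.9) ≈ 330.2996, f(3.3) ≈ 735.0952.
Sum = Δs · [f(1.7) + f(2.1) + f(2.5) + f(2.9) + f(3.3)].
Sum ≈ 524.1833.

524.1833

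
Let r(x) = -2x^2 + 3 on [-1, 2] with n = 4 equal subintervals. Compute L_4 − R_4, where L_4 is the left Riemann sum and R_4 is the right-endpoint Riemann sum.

L_4 = 4.6875.
R_4 = 0.1875.
L_4 − R_4 = 4.5.

4.5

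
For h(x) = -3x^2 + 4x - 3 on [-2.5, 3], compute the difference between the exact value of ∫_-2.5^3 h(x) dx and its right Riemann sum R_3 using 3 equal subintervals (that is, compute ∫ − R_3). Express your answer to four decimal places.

Exact integral: ∫_-2.5^3 h(x) dx = -53.625.
R_3 ≈ -50.263889.
Error ≈ -53.625 − (-50.263889) ≈ -3.3611.

-3.3611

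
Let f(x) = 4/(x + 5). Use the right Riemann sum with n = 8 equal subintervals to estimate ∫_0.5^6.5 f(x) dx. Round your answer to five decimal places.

Δx = (6.5 − 0.5)/8 = 0.75.
Right endpoints: 1.25, 2, 2.75, 3.5, 4.25, 5, 5.75, 6.5.
f(1.25) = 0.64, f(2) = 4/7, f(2.75) = 16/31, f(3.5) = 8/17, f(4.25) = 16/37, f(5) = 0.4, f(5.75) = 16/43, f(6.5) = 8/23.
Sum = Δx · [f(1.25) + f(2) + f(2.75) + ...].
Sum ≈ 2.81287.

2.81287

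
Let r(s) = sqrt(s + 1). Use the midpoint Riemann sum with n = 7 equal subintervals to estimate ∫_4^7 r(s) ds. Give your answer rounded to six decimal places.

7.631743

Δs = (7 − 4)/7 = 3/7.
Midpoints: 59/14, 65/14, 71/14, 5.5, 83/14, 89/14, 95/14.
r(59/14) ≈ 2.283481, r(65/14) ≈ 2.375470, r(71/14) ≈ 2.464027, r(5.5) ≈ 2.549510, r(83/14) ≈ 2.632218, r(89/14) ≈ 2.712405, r(95/14) ≈ 2.790289.
Sum = Δs · [r(59/14) + r(65/14) + r(71/14) + ...].
Sum ≈ 7.631743.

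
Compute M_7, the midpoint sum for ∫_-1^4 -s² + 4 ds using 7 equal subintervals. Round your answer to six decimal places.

Δs = (4 − (-1))/7 = 5/7.
Midpoints: -9/14, 1/14, 11/14, 1.5, 31/14, 41/14, 51/14.
f(-9/14) = 703/196, f(1/14) = 783/196, f(11/14) = 663/196, f(1.5) = 1.75, f(31/14) = -177/196, f(41/14) = -897/196, f(51/14) = -1817/196.
Sum = Δs · [f(-9/14) + f(1/14) + f(11/14) + ...].
Sum ≈ -1.454082.

-1.454082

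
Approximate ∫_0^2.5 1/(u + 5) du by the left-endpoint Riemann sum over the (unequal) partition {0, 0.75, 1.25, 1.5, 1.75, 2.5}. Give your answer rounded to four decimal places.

0.4265

Subinterval widths: 0.75, 0.5, 0.25, 0.25, 0.75.
Left endpoints: 0, 0.75, 1.25, 1.5, 1.75.
f(0) = 0.2, f(0.75) = 4/23, f(1.25) = 0.16, f(1.5) = 2/13, f(1.75) = 4/27.
Sum = Σ Δu_i · f(u_i).
Sum ≈ 0.4265.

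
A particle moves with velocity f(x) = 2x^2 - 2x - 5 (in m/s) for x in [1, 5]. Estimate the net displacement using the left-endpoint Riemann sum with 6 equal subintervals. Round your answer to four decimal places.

25.9259

Δx = (5 − 1)/6 = 2/3.
Left endpoints: 1, 5/3, 7/3, 3, 11/3, 13/3.
f(1) = -5, f(5/3) = -25/9, f(7/3) = 11/9, f(3) = 7, f(11/3) = 131/9, f(13/3) = 215/9.
Sum = Δx · [f(1) + f(5/3) + f(7/3) + ...].
Sum ≈ 25.9259.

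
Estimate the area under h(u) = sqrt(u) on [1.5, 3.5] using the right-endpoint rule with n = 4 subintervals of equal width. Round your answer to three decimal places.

Δu = (3.5 − 1.5)/4 = 0.5.
Right endpoints: 2, 2.5, 3, 3.5.
h(2) ≈ 1.414, h(2.5) ≈ 1.581, h(3) ≈ 1.732, h(3.5) ≈ 1.871.
Sum = Δu · [h(2) + h(2.5) + h(3) + h(3.5)].
Sum ≈ 3.299.

3.299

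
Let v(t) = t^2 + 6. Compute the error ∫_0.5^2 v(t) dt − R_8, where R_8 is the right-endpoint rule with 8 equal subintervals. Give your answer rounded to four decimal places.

Exact integral: ∫_0.5^2 v(t) dt = 11.625.
R_8 ≈ 11.985352.
Error ≈ 11.625 − 11.985352 ≈ -0.3604.

-0.3604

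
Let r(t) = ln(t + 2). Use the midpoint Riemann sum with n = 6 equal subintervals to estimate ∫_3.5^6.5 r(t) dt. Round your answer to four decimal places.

Δt = (6.5 − 3.5)/6 = 0.5.
Midpoints: 3.75, 4.25, 4.75, 5.25, 5.75, 6.25.
r(3.75) ≈ 1.7492, r(4.25) ≈ 1.8326, r(4.75) ≈ 1.9095, r(5.25) ≈ 1.9810, r(5.75) ≈ 2.0477, r(6.25) ≈ 2.1102.
Sum = Δt · [r(3.75) + r(4.25) + r(4.75) + ...].
Sum ≈ 5.8151.

5.8151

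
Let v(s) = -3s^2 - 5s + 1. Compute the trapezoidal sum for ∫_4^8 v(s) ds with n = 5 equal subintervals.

-565.28

Δs = (8 − 4)/5 = 0.8.
v(4) = -67, v(4.8) = -92.12, v(5.6) = -121.08, v(6.4) = -153.88, v(7.2) = -190.52, v(8) = -231.
T_5 = (Δs/2)·[v(s_0) + 2v(s_1) + ... + 2v(s_{4}) + v(s_5)].
Sum = -565.28.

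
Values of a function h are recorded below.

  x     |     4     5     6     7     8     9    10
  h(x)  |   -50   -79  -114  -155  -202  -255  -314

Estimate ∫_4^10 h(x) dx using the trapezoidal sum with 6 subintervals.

Δx = 1.
T_6 = (1/2)·[(-50) + 2·(-79) + 2·(-114) + 2·(-155) + 2·(-202) + 2·(-255) + (-314)] = -987.

-987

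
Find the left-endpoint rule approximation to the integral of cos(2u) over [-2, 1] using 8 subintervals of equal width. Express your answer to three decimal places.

Δu = (1 − (-2))/8 = 0.375.
Left endpoints: -2, -1.625, -1.25, -0.875, -0.5, -0.125, 0.25, 0.625.
f(-2) ≈ -0.654, f(-1.625) ≈ -0.994, f(-1.25) ≈ -0.801, f(-0.875) ≈ -0.178, f(-0.5) ≈ 0.540, f(-0.125) ≈ 0.969, f(0.25) ≈ 0.878, f(0.625) ≈ 0.315.
Sum = Δu · [f(-2) + f(-1.625) + f(-1.25) + ...].
Sum ≈ 0.028.

0.028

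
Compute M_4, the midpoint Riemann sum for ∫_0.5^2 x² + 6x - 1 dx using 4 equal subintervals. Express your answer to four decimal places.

Δx = (2 − 0.5)/4 = 0.375.
Midpoints: 0.6875, 1.0625, 1.4375, 1.8125.
f(0.6875) = 3.59765625, f(1.0625) = 6.50390625, f(1.4375) = 9.69140625, f(1.8125) = 13.16015625.
Sum = Δx · [f(0.6875) + f(1.0625) + f(1.4375) + f(1.8125)].
Sum ≈ 12.3574.

12.3574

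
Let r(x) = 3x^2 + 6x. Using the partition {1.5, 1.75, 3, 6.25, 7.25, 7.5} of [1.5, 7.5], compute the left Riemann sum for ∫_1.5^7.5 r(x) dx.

379.78125

Subinterval widths: 0.25, 1.25, 3.25, 1, 0.25.
Left endpoints: 1.5, 1.75, 3, 6.25, 7.25.
r(1.5) = 15.75, r(1.75) = 19.6875, r(3) = 45, r(6.25) = 154.6875, r(7.25) = 201.1875.
Sum = Σ Δx_i · r(x_i).
Sum = 379.78125.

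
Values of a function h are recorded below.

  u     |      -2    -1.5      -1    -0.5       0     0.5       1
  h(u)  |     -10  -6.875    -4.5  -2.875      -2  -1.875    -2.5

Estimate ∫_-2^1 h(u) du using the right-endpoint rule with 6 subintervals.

Δu = 0.5.
Sum = 0.5·[(-6.875) + (-4.5) + (-2.875) + (-2) + (-1.875) + (-2.5)] = -10.3125.

-10.3125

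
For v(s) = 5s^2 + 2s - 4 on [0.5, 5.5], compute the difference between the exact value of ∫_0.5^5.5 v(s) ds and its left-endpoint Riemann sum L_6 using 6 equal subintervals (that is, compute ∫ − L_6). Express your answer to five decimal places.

Exact integral: ∫_0.5^5.5 v(s) ds ≈ 287.0833333.
L_6 ≈ 223.3101852.
Error ≈ 287.0833333 − 223.3101852 ≈ 63.77315.

63.77315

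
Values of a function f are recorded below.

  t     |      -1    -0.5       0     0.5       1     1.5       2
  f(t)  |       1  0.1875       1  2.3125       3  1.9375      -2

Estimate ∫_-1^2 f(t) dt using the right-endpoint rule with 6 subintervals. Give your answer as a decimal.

Δt = 0.5.
Sum = 0.5·[0.1875 + 1 + 2.3125 + 3 + 1.9375 + (-2)] = 3.21875.

3.21875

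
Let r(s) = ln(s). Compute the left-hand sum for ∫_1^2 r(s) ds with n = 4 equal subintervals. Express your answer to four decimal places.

Δs = (2 − 1)/4 = 0.25.
Left endpoints: 1, 1.25, 1.5, 1.75.
r(1) ≈ 0.0000, r(1.25) ≈ 0.2231, r(1.5) ≈ 0.4055, r(1.75) ≈ 0.5596.
Sum = Δs · [r(1) + r(1.25) + r(1.5) + r(1.75)].
Sum ≈ 0.2971.

0.2971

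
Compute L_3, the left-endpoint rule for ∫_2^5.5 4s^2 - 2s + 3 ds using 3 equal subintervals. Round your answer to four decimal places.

Δs = (5.5 − 2)/3 = 7/6.
Left endpoints: 2, 19/6, 13/3.
f(2) = 15, f(19/6) = 331/9, f(13/3) = 625/9.
Sum = Δs · [f(2) + f(19/6) + f(13/3)].
Sum ≈ 141.4259.

141.4259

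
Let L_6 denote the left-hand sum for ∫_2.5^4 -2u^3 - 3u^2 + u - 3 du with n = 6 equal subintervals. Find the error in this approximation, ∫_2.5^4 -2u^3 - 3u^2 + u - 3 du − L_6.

-15.2109375

Exact integral: ∫_2.5^4 f(u) du = -156.46875.
L_6 = -141.2578125.
Error = -156.46875 − (-141.2578125) = -15.2109375.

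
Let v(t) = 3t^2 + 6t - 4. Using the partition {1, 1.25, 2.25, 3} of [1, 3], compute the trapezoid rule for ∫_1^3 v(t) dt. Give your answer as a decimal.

Subinterval widths: 0.25, 1, 0.75.
v(1) = 5, v(1.25) = 8.1875, v(2.25) = 24.6875, v(3) = 41.
On each subinterval the trapezoid contributes (Δt_i/2)·[v(t_{i-1}) + v(t_i)].
Sum = 42.71875.

42.71875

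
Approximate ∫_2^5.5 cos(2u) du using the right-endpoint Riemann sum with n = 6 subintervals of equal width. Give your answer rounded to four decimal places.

0.0845

Δu = (5.5 − 2)/6 = 7/12.
Right endpoints: 31/12, 19/6, 3.75, 13/3, 59/12, 5.5.
f(31/12) ≈ 0.4388, f(19/6) ≈ 0.9987, f(3.75) ≈ 0.3466, f(13/3) ≈ -0.7261, f(59/12) ≈ -0.9177, f(5.5) ≈ 0.0044.
Sum = Δu · [f(31/12) + f(19/6) + f(3.75) + ...].
Sum ≈ 0.0845.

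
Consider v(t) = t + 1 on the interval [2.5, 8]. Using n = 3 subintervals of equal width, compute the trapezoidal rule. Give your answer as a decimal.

34.375

Δt = (8 − 2.5)/3 = 11/6.
v(2.5) = 3.5, v(13/3) = 16/3, v(37/6) = 43/6, v(8) = 9.
T_3 = (Δt/2)·[v(t_0) + 2v(t_1) + 2v(t_2) + v(t_3)].
Sum = 34.375.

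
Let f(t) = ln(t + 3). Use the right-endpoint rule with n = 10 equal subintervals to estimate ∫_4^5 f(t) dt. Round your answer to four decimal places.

2.0208

Δt = (5 − 4)/10 = 0.1.
Right endpoints: 4.1, 4.2, 4.3, 4.4, 4.5, 4.6, 4.7, 4.8, 4.9, 5.
f(4.1) ≈ 1.9601, f(4.2) ≈ 1.9741, f(4.3) ≈ 1.9879, f(4.4) ≈ 2.0015, f(4.5) ≈ 2.0149, f(4.6) ≈ 2.0281, f(4.7) ≈ 2.0412, f(4.8) ≈ 2.0541, f(4.9) ≈ 2.0669, f(5) ≈ 2.0794.
Sum = Δt · [f(4.1) + f(4.2) + f(4.3) + ...].
Sum ≈ 2.0208.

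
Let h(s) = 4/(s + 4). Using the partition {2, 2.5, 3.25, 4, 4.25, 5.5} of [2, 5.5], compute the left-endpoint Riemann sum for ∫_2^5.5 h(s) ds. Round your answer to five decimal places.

Subinterval widths: 0.5, 0.75, 0.75, 0.25, 1.25.
Left endpoints: 2, 2.5, 3.25, 4, 4.25.
h(2) = 2/3, h(2.5) = 8/13, h(3.25) = 16/29, h(4) = 0.5, h(4.25) = 16/33.
Sum = Σ Δs_i · h(s_i).
Sum ≈ 1.93973.

1.93973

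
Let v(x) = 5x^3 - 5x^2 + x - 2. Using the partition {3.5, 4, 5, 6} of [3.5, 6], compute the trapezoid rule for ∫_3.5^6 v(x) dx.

1175.15625

Subinterval widths: 0.5, 1, 1.
v(3.5) = 154.625, v(4) = 242, v(5) = 503, v(6) = 904.
On each subinterval the trapezoid contributes (Δx_i/2)·[v(x_{i-1}) + v(x_i)].
Sum = 1175.15625.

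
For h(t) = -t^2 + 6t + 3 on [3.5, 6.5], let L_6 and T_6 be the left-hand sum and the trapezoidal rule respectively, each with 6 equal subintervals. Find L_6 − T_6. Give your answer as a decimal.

3

L_6 = 24.625.
T_6 = 21.625.
L_6 − T_6 = 3.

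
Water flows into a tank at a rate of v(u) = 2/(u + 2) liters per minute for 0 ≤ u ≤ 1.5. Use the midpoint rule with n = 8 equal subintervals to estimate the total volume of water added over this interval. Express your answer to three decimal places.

Δu = (1.5 − 0)/8 = 0.1875.
Midpoints: 0.09375, 0.28125, 0.46875, 0.65625, 0.84375, 1.03125, 1.21875, 1.40625.
v(0.09375) = 64/67, v(0.28125) = 64/73, v(0.46875) = 64/79, v(0.65625) = 64/85, v(0.84375) = 64/91, v(1.03125) = 64/97, v(1.21875) = 64/103, v(1.40625) = 64/109.
Sum = Δu · [v(0.09375) + v(0.28125) + v(0.46875) + ...].
Sum ≈ 1.119.

1.119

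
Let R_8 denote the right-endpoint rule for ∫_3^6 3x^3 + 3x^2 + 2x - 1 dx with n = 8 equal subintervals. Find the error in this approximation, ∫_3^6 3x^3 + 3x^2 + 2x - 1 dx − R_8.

Exact integral: ∫_3^6 f(x) dx = 1124.25.
R_8 = 1249.93359375.
Error = 1124.25 − 1249.93359375 = -125.68359375.

-125.68359375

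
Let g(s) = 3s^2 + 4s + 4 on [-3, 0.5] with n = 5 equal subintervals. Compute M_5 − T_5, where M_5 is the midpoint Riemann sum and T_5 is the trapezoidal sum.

M_5 = 23.19625.
T_5 = 24.4825.
M_5 − T_5 = -1.28625.

-1.28625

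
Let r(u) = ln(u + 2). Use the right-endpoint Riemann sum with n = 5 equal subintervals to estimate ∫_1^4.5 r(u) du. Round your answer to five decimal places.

5.63419

Δu = (4.5 − 1)/5 = 0.7.
Right endpoints: 1.7, 2.4, 3.1, 3.8, 4.5.
r(1.7) ≈ 1.30833, r(2.4) ≈ 1.48160, r(3.1) ≈ 1.62924, r(3.8) ≈ 1.75786, r(4.5) ≈ 1.87180.
Sum = Δu · [r(1.7) + r(2.4) + r(3.1) + r(3.8) + r(4.5)].
Sum ≈ 5.63419.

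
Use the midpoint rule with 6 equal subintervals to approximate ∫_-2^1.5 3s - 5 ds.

Δs = (1.5 − (-2))/6 = 7/12.
Midpoints: -41/24, -1.125, -13/24, 1/24, 0.625, 29/24.
f(-41/24) = -10.125, f(-1.125) = -8.375, f(-13/24) = -6.625, f(1/24) = -4.875, f(0.625) = -3.125, f(29/24) = -1.375.
Sum = Δs · [f(-41/24) + f(-1.125) + f(-13/24) + ...].
Sum = -20.125.

-20.125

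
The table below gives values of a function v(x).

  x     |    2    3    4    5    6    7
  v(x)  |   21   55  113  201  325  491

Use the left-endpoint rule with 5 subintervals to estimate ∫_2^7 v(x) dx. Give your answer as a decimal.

Δx = 1.
Sum = 1·[21 + 55 + 113 + 201 + 325] = 715.

715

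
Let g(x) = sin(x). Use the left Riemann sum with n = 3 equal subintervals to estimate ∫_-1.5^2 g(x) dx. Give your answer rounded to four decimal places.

-0.6819

Δx = (2 − (-1.5))/3 = 7/6.
Left endpoints: -1.5, -1/3, 5/6.
g(-1.5) ≈ -0.9975, g(-1/3) ≈ -0.3272, g(5/6) ≈ 0.7402.
Sum = Δx · [g(-1.5) + g(-1/3) + g(5/6)].
Sum ≈ -0.6819.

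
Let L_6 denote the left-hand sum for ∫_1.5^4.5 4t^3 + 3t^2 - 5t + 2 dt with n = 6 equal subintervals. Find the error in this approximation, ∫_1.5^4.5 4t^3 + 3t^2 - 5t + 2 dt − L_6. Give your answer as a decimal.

Exact integral: ∫_1.5^4.5 f(t) dt = 453.75.
L_6 = 361.125.
Error = 453.75 − 361.125 = 92.625.

92.625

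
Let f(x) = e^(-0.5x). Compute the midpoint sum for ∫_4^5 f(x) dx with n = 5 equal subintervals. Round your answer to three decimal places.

Δx = (5 − 4)/5 = 0.2.
Midpoints: 4.1, 4.3, 4.5, 4.7, 4.9.
f(4.1) ≈ 0.129, f(4.3) ≈ 0.116, f(4.5) ≈ 0.105, f(4.7) ≈ 0.095, f(4.9) ≈ 0.086.
Sum = Δx · [f(4.1) + f(4.3) + f(4.5) + f(4.7) + f(4.9)].
Sum ≈ 0.106.

0.106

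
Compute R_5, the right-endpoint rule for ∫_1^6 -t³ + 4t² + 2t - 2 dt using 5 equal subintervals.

-50

Δt = (6 − 1)/5 = 1.
Right endpoints: 2, 3, 4, 5, 6.
f(2) = 10, f(3) = 13, f(4) = 6, f(5) = -17, f(6) = -62.
Sum = Δt · [f(2) + f(3) + f(4) + f(5) + f(6)].
Sum = -50.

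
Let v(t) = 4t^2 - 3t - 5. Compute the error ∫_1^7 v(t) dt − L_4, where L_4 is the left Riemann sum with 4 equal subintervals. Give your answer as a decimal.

Exact integral: ∫_1^7 v(t) dt = 354.
L_4 = 232.5.
Error = 354 − 232.5 = 121.5.

121.5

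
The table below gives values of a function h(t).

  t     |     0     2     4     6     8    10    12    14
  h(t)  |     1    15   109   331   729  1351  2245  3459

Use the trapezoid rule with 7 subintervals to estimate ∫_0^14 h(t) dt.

Δt = 2.
T_7 = (2/2)·[1 + 2·15 + 2·109 + 2·331 + 2·729 + 2·1351 + 2·2245 + 3459] = 13020.

13020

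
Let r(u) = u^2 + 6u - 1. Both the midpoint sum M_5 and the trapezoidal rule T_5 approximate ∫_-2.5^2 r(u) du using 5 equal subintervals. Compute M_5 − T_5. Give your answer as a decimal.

M_5 = -3.67875.
T_5 = -2.7675.
M_5 − T_5 = -0.91125.

-0.91125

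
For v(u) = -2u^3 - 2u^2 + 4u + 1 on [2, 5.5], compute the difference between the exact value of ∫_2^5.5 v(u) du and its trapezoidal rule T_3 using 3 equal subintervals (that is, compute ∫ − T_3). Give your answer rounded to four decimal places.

Exact integral: ∫_2^5.5 v(u) du ≈ -499.114583.
T_3 ≈ -518.567130.
Error ≈ -499.114583 − (-518.567130) ≈ 19.4525.

19.4525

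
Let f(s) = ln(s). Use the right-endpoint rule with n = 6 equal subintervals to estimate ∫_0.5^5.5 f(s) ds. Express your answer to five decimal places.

5.62368

Δs = (5.5 − 0.5)/6 = 5/6.
Right endpoints: 4/3, 13/6, 3, 23/6, 14/3, 5.5.
f(4/3) ≈ 0.28768, f(13/6) ≈ 0.77319, f(3) ≈ 1.09861, f(23/6) ≈ 1.34373, f(14/3) ≈ 1.54045, f(5.5) ≈ 1.70475.
Sum = Δs · [f(4/3) + f(13/6) + f(3) + ...].
Sum ≈ 5.62368.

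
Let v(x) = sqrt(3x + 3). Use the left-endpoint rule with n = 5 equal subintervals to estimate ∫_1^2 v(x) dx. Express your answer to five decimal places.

Δx = (2 − 1)/5 = 0.2.
Left endpoints: 1, 1.2, 1.4, 1.6, 1.8.
v(1) ≈ 2.44949, v(1.2) ≈ 2.56905, v(1.4) ≈ 2.68328, v(1.6) ≈ 2.79285, v(1.8) ≈ 2.89828.
Sum = Δx · [v(1) + v(1.2) + v(1.4) + v(1.6) + v(1.8)].
Sum ≈ 2.67859.

2.67859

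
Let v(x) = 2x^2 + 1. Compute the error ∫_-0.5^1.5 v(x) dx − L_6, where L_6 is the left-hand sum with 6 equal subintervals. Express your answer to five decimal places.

0.59259

Exact integral: ∫_-0.5^1.5 v(x) dx ≈ 4.3333333.
L_6 ≈ 3.7407407.
Error ≈ 4.3333333 − 3.7407407 ≈ 0.59259.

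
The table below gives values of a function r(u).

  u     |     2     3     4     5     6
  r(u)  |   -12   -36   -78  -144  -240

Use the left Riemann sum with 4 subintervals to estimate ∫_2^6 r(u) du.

-270

Δu = 1.
Sum = 1·[(-12) + (-36) + (-78) + (-144)] = -270.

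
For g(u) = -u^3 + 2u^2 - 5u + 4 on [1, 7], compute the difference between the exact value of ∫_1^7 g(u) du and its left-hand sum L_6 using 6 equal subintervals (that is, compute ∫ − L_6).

Exact integral: ∫_1^7 g(u) du = -468.
L_6 = -340.
Error = -468 − (-340) = -128.

-128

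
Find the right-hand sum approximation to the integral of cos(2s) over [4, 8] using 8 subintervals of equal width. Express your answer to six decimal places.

-0.787543

Δs = (8 − 4)/8 = 0.5.
Right endpoints: 4.5, 5, 5.5, 6, 6.5, 7, 7.5, 8.
f(4.5) ≈ -0.911130, f(5) ≈ -0.839072, f(5.5) ≈ 0.004426, f(6) ≈ 0.843854, f(6.5) ≈ 0.907447, f(7) ≈ 0.136737, f(7.5) ≈ -0.759688, f(8) ≈ -0.957659.
Sum = Δs · [f(4.5) + f(5) + f(5.5) + ...].
Sum ≈ -0.787543.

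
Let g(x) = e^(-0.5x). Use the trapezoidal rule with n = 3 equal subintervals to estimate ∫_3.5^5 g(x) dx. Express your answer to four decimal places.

Δx = (5 − 3.5)/3 = 0.5.
g(3.5) ≈ 0.1738, g(4) ≈ 0.1353, g(4.5) ≈ 0.1054, g(5) ≈ 0.0821.
T_3 = (Δx/2)·[g(x_0) + 2g(x_1) + 2g(x_2) + g(x_3)].
Sum ≈ 0.1843.

0.1843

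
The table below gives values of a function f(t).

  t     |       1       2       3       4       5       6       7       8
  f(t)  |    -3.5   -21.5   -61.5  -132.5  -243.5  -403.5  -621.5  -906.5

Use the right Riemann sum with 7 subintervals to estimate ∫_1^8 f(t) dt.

Δt = 1.
Sum = 1·[(-21.5) + (-61.5) + (-132.5) + (-243.5) + (-403.5) + (-621.5) + (-906.5)] = -2390.5.

-2390.5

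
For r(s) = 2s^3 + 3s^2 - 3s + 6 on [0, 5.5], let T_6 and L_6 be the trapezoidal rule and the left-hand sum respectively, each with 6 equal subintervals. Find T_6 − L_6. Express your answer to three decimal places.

T_6 ≈ 626.55122.
L_6 ≈ 440.00955.
T_6 − L_6 ≈ 186.542.

186.542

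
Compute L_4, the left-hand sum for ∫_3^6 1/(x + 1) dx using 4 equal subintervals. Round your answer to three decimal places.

Δx = (6 − 3)/4 = 0.75.
Left endpoints: 3, 3.75, 4.5, 5.25.
f(3) = 0.25, f(3.75) = 4/19, f(4.5) = 2/11, f(5.25) = 0.16.
Sum = Δx · [f(3) + f(3.75) + f(4.5) + f(5.25)].
Sum ≈ 0.602.

0.602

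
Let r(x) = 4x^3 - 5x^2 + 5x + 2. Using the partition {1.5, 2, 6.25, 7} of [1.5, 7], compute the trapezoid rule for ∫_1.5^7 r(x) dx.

Subinterval widths: 0.5, 4.25, 0.75.
r(1.5) = 11.75, r(2) = 24, r(6.25) = 814.5, r(7) = 1164.
On each subinterval the trapezoid contributes (Δx_i/2)·[r(x_{i-1}) + r(x_i)].
Sum = 2532.6875.

2532.6875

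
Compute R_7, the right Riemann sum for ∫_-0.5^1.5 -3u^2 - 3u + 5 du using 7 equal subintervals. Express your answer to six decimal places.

1.704082

Δu = (1.5 − (-0.5))/7 = 2/7.
Right endpoints: -3/14, 1/14, 5/14, 9/14, 13/14, 17/14, 1.5.
f(-3/14) = 1079/196, f(1/14) = 935/196, f(5/14) = 695/196, f(9/14) = 359/196, f(13/14) = -73/196, f(17/14) = -601/196, f(1.5) = -6.25.
Sum = Δu · [f(-3/14) + f(1/14) + f(5/14) + ...].
Sum ≈ 1.704082.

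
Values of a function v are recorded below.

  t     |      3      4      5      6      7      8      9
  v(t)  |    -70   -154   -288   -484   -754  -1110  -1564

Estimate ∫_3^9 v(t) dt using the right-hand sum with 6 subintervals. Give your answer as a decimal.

Δt = 1.
Sum = 1·[(-154) + (-288) + (-484) + (-754) + (-1110) + (-1564)] = -4354.

-4354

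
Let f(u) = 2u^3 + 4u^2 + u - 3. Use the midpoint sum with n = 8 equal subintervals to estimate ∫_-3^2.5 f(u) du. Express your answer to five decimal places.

Δu = (2.5 − (-3))/8 = 0.6875.
Midpoints: -2.65625, -1.96875, -1.28125, -0.59375, 0.09375, 0.78125, 1.46875, 2.15625.
f(-2.65625) = -244397/16384, f(-1.96875) = -77439/16384, f(-1.28125) = -31481/16384, f(-0.59375) = -42635/16384, f(0.09375) = -47013/16384, f(0.78125) = 19273/16384, f(1.46875) = 220111/16384, f(2.15625) = 619389/16384.
Sum = Δu · [f(-2.65625) + f(-1.96875) + f(-1.28125) + ...].
Sum ≈ 17.44800.

17.44800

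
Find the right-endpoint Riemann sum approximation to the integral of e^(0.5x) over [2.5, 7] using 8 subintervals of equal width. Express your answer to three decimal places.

Δx = (7 − 2.5)/8 = 0.5625.
Right endpoints: 3.0625, 3.625, 4.1875, 4.75, 5.3125, 5.875, 6.4375, 7.
f(3.0625) ≈ 4.624, f(3.625) ≈ 6.126, f(4.1875) ≈ 8.115, f(4.75) ≈ 10.751, f(5.3125) ≈ 14.243, f(5.875) ≈ 18.869, f(6.4375) ≈ 24.997, f(7) ≈ 33.115.
Sum = Δx · [f(3.0625) + f(3.625) + f(4.1875) + ...].
Sum ≈ 67.972.

67.972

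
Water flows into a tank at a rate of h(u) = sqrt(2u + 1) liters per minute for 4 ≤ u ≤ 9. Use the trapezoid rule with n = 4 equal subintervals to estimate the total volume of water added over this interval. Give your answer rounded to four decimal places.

Δu = (9 − 4)/4 = 1.25.
h(4) ≈ 3.0000, h(5.25) ≈ 3.3912, h(6.5) ≈ 3.7417, h(7.75) ≈ 4.0620, h(9) ≈ 4.3589.
T_4 = (Δu/2)·[h(u_0) + 2h(u_1) + 2h(u_2) + 2h(u_3) + h(u_4)].
Sum ≈ 18.5929.

18.5929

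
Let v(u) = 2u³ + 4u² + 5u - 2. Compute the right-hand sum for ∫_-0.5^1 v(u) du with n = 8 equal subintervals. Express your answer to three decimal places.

Δu = (1 − (-0.5))/8 = 0.1875.
Right endpoints: -0.3125, -0.125, 0.0625, 0.25, 0.4375, 0.625, 0.8125, 1.
v(-0.3125) = -6621/2048, v(-0.125) = -2.56640625, v(0.0625) = -3423/2048, v(0.25) = -0.46875, v(0.4375) = 2295/2048, v(0.625) = 3.17578125, v(0.8125) = 11829/2048, v(1) = 9.
Sum = Δu · [v(-0.3125) + v(-0.125) + v(0.0625) + ...].
Sum ≈ 2.087.

2.087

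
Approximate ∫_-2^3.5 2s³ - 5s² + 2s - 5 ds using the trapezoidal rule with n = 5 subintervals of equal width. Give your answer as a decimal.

-37.565

Δs = (3.5 − (-2))/5 = 1.1.
f(-2) = -45, f(-0.9) = -12.308, f(0.2) = -4.784, f(1.3) = -6.456, f(2.4) = -1.352, f(3.5) = 26.5.
T_5 = (Δs/2)·[f(s_0) + 2f(s_1) + ... + 2f(s_{4}) + f(s_5)].
Sum = -37.565.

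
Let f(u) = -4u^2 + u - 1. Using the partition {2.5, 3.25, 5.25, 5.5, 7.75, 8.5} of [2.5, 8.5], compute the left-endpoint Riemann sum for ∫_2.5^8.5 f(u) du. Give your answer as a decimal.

Subinterval widths: 0.75, 2, 0.25, 2.25, 0.75.
Left endpoints: 2.5, 3.25, 5.25, 5.5, 7.75.
f(2.5) = -23.5, f(3.25) = -40, f(5.25) = -106, f(5.5) = -116.5, f(7.75) = -233.5.
Sum = Σ Δu_i · f(u_i).
Sum = -561.375.

-561.375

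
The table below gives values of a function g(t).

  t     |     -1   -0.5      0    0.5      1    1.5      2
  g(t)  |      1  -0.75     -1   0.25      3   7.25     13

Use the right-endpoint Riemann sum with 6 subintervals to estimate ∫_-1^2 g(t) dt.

Δt = 0.5.
Sum = 0.5·[(-0.75) + (-1) + 0.25 + 3 + 7.25 + 13] = 10.875.

10.875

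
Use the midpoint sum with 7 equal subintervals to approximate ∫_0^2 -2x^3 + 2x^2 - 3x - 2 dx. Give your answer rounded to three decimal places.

Δx = (2 − 0)/7 = 2/7.
Midpoints: 1/7, 3/7, 5/7, 1, 9/7, 11/7, 13/7.
f(1/7) = -821/343, f(3/7) = -1055/343, f(5/7) = -1321/343, f(1) = -5, f(9/7) = -2333/343, f(11/7) = -3271/343, f(13/7) = -4625/343.
Sum = Δx · [f(1/7) + f(3/7) + f(5/7) + ...].
Sum ≈ -12.612.

-12.612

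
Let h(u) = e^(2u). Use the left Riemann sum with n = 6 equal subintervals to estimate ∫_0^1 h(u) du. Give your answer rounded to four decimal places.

Δu = (1 − 0)/6 = 1/6.
Left endpoints: 0, 1/6, 1/3, 0.5, 2/3, 5/6.
h(0) ≈ 1.0000, h(1/6) ≈ 1.3956, h(1/3) ≈ 1.9477, h(0.5) ≈ 2.7183, h(2/3) ≈ 3.7937, h(5/6) ≈ 5.2945.
Sum = Δu · [h(0) + h(1/6) + h(1/3) + ...].
Sum ≈ 2.6916.

2.6916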